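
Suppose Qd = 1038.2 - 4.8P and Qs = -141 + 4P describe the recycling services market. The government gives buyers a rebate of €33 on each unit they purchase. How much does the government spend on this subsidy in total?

Pre-subsidy: 1038.2 - 4.8P = -141 + 4P gives P* = 134, Q* = 395.
With the rebate, buyers effectively pay Pb = Ps − 33, where Ps is the price sellers receive.
Demand in terms of Ps becomes Qd = 1038.2 − 4.8(Ps − 33) = 1196.6 - 4.8Ps. Setting this equal to supply: 1196.6 - 4.8Ps = -141 + 4Ps, so Ps = 152.
Buyers pay Pb = 152 − 33 = 119; Q' = -141 + 4·152 = 467.
Government outlay = subsidy × quantity = 33 × 467 = 15411.

Government cost = €15411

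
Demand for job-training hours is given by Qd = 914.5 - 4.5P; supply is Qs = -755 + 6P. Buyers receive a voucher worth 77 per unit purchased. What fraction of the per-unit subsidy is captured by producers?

Pre-subsidy: 914.5 - 4.5P = -755 + 6P gives P* = 159, Q* = 199.
With the rebate, buyers effectively pay Pb = Ps − 77, where Ps is the price sellers receive.
Demand in terms of Ps becomes Qd = 914.5 − 4.5(Ps − 77) = 1261 - 4.5Ps. Setting this equal to supply: 1261 - 4.5Ps = -755 + 6Ps, so Ps = 192.
Buyers pay Pb = 192 − 77 = 115; Q' = -755 + 6·192 = 397.
Buyers' price falls by P* − Pb = 159 − 115 = 44; sellers' price rises by Ps − P* = 192 − 159 = 33.
So producers capture 33/77 = 3/7 of each unit of subsidy.

Producer share = 3/7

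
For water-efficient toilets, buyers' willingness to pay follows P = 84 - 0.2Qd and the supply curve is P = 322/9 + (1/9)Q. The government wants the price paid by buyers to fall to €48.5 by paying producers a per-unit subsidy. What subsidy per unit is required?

Required subsidy s = €7 per unit

At a buyer price of 48.5, quantity demanded is 420 − 5·48.5 = 177.5.
Sellers supply 177.5 only when they receive Ps = 322/9 + (1/9)·177.5 = 55.5.
s = Ps − Pb = 55.5 − 48.5 = 7.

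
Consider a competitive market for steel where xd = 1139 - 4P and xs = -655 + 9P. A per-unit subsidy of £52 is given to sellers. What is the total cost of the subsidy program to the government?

Government cost = £38012

Pre-subsidy: 1139 - 4P = -655 + 9P gives P* = 138, x* = 587.
With the subsidy, sellers receive Ps = Pb + 52 for each unit, where Pb is the price buyers pay.
Supply in terms of Pb becomes xs = -655 + 9(Pb + 52) = -187 + 9Pb. Setting this equal to demand: 1139 - 4Pb = -187 + 9Pb, so Pb = 102.
Sellers receive Ps = 102 + 52 = 154; x' = 1139 − 4·102 = 731.
Government outlay = subsidy × quantity = 52 × 731 = 38012.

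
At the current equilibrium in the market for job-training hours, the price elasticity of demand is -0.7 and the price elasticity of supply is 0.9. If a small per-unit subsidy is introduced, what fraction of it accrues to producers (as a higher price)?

For a small subsidy around the equilibrium, the benefit split depends on the relative slopes, which at a point are proportional to the elasticities.
Buyer share = εs/(εs + |εd|) = 0.9/(0.9 + 0.7) = 0.5625; seller share = |εd|/(εs + |εd|) = 0.4375.
So producers capture 0.4375 of the subsidy.

Producer share = 0.4375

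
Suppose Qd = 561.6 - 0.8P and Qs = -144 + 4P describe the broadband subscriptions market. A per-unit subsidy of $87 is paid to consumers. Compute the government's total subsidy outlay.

Pre-subsidy: 561.6 - 0.8P = -144 + 4P gives P* = 147, Q* = 444.
With the rebate, buyers effectively pay Pb = Ps − 87, where Ps is the price sellers receive.
Demand in terms of Ps becomes Qd = 561.6 − 0.8(Ps − 87) = 631.2 - 0.8Ps. Setting this equal to supply: 631.2 - 0.8Ps = -144 + 4Ps, so Ps = 161.5.
Buyers pay Pb = 161.5 − 87 = 74.5; Q' = -144 + 4·161.5 = 502.
Government outlay = subsidy × quantity = 87 × 502 = 43674.

Government cost = $43674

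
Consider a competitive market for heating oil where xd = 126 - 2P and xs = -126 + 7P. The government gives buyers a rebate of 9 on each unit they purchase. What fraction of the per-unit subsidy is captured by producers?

Pre-subsidy: 126 - 2P = -126 + 7P gives P* = 28, x* = 70.
With the rebate, buyers effectively pay Pb = Ps − 9, where Ps is the price sellers receive.
Demand in terms of Ps becomes xd = 126 − 2(Ps − 9) = 144 - 2Ps. Setting this equal to supply: 144 - 2Ps = -126 + 7Ps, so Ps = 30.
Buyers pay Pb = 30 − 9 = 21; x' = -126 + 7·30 = 84.
Buyers' price falls by P* − Pb = 28 − 21 = 7; sellers' price rises by Ps − P* = 30 − 28 = 2.
So producers capture 2/9 = 2/9 of each unit of subsidy.

Producer share = 2/9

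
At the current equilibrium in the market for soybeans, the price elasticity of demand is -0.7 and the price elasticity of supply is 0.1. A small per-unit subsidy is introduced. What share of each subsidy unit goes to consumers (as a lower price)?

For a small subsidy around the equilibrium, the benefit split depends on the relative slopes, which at a point are proportional to the elasticities.
Buyer share = εs/(εs + |εd|) = 0.1/(0.1 + 0.7) = 0.125; seller share = |εd|/(εs + |εd|) = 0.875.

Consumer share = 0.125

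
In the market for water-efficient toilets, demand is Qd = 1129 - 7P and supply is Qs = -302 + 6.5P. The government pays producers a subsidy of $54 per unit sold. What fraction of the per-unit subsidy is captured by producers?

Producer share = 14/27

Pre-subsidy: 1129 - 7P = -302 + 6.5P gives P* = 106, Q* = 387.
With the subsidy, sellers receive Ps = Pb + 54 for each unit, where Pb is the price buyers pay.
Supply in terms of Pb becomes Qs = -302 + 6.5(Pb + 54) = 49 + 6.5Pb. Setting this equal to demand: 1129 - 7Pb = 49 + 6.5Pb, so Pb = 80.
Sellers receive Ps = 80 + 54 = 134; Q' = 1129 − 7·80 = 569.
Buyers' price falls by P* − Pb = 106 − 80 = 26; sellers' price rises by Ps − P* = 134 − 106 = 28.
So producers capture 28/54 = 14/27 of each unit of subsidy.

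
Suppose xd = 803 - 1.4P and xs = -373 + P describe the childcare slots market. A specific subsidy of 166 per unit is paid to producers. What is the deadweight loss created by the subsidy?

Pre-subsidy: 803 - 1.4P = -373 + P gives P* = 490, x* = 117.
With the subsidy, sellers receive Ps = Pb + 166 for each unit, where Pb is the price buyers pay.
Supply in terms of Pb becomes xs = -373 + 1(Pb + 166) = -207 + Pb. Setting this equal to demand: 803 - 1.4Pb = -207 + Pb, so Pb = 2525/6.
Sellers receive Ps = 2525/6 + 166 = 3521/6; x' = 803 − 1.4·(2525/6) = 1283/6.
The subsidy expands output by 1283/6 − 117 = 581/6 past the efficient level; on those units the gap between marginal cost and willingness to pay runs from 0 up to 166.
DWL = ½ × 166 × 581/6 = 48223/6.

Deadweight loss = 48223/6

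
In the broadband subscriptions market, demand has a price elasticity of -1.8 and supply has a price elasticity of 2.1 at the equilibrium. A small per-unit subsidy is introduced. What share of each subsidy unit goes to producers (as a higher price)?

For a small subsidy around the equilibrium, the benefit split depends on the relative slopes, which at a point are proportional to the elasticities.
Buyer share = εs/(εs + |εd|) = 2.1/(2.1 + 1.8) = 7/13; seller share = |εd|/(εs + |εd|) = 6/13.
So producers capture 6/13 of the subsidy.

Producer share = 6/13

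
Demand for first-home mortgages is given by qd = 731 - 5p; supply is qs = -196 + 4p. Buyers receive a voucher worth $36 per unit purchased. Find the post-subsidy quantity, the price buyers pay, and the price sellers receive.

q' = 296; buyers pay $87; sellers receive $123

Pre-subsidy: 731 - 5p = -196 + 4p gives p* = 103, q* = 216.
With the rebate, buyers effectively pay pb = ps − 36, where ps is the price sellers receive.
Demand in terms of ps becomes qd = 731 − 5(ps − 36) = 911 - 5ps. Setting this equal to supply: 911 - 5ps = -196 + 4ps, so ps = 123.
Buyers pay pb = 123 − 36 = 87; q' = -196 + 4·123 = 296.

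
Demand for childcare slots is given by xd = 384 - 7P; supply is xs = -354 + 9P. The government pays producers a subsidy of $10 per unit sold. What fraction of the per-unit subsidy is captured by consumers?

Consumer share = 0.5625

Pre-subsidy: 384 - 7P = -354 + 9P gives P* = 46.125, x* = 61.125.
With the subsidy, sellers receive Ps = Pb + 10 for each unit, where Pb is the price buyers pay.
Supply in terms of Pb becomes xs = -354 + 9(Pb + 10) = -264 + 9Pb. Setting this equal to demand: 384 - 7Pb = -264 + 9Pb, so Pb = 40.5.
Sellers receive Ps = 40.5 + 10 = 50.5; x' = 384 − 7·40.5 = 100.5.
Buyers' price falls by P* − Pb = 46.125 − 40.5 = 5.625; sellers' price rises by Ps − P* = 50.5 − 46.125 = 4.375.
So consumers capture 5.625/10 = 0.5625 of each unit of subsidy.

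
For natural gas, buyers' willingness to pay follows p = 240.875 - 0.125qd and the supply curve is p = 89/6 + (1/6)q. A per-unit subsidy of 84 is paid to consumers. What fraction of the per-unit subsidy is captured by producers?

Pre-subsidy: 240.875 - 0.125q = 89/6 + (1/6)q gives q* = 775 and p* = 144.
With the rebate, buyers effectively pay pb = ps − 84, where ps is the price sellers receive.
On the curves, pb = 240.875 - 0.125q and ps = 89/6 + (1/6)q; the wedge ps − pb = 84 gives 89/6 + (1/6)q − (240.875 - 0.125q) = 84, so q' = 1063.
Then pb = 240.875 − 0.125·1063 = 108 and ps = 89/6 + (1/6)·1063 = 192.
Buyers' price falls by p* − pb = 144 − 108 = 36; sellers' price rises by ps − p* = 192 − 144 = 48.
So producers capture 48/84 = 4/7 of each unit of subsidy.

Producer share = 4/7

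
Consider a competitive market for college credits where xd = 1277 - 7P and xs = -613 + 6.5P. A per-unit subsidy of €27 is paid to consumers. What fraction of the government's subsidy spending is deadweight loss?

Pre-subsidy: 1277 - 7P = -613 + 6.5P gives P* = 140, x* = 297.
With the rebate, buyers effectively pay Pb = Ps − 27, where Ps is the price sellers receive.
Demand in terms of Ps becomes xd = 1277 − 7(Ps − 27) = 1466 - 7Ps. Setting this equal to supply: 1466 - 7Ps = -613 + 6.5Ps, so Ps = 154.
Buyers pay Pb = 154 − 27 = 127; x' = -613 + 6.5·154 = 388.
ΔCS = ½(297 + 388)(140 − 127) = 4452.5; ΔPS = ½(297 + 388)(154 − 140) = 4795.
Government spending = 27 × 388 = 10476.
DWL = ½ × 27 × (388 − 297) = 1228.5; fraction = 1228.5 / 10476 = 91/776.

DWL / government spending = 91/776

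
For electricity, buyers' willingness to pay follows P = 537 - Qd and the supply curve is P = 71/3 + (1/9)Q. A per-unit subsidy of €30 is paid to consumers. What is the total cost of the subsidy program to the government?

Government cost = €14670

Pre-subsidy: 537 - Q = 71/3 + (1/9)Q gives Q* = 462 and P* = 75.
With the rebate, buyers effectively pay Pb = Ps − 30, where Ps is the price sellers receive.
On the curves, Pb = 537 - Q and Ps = 71/3 + (1/9)Q; the wedge Ps − Pb = 30 gives 71/3 + (1/9)Q − (537 - Q) = 30, so Q' = 489.
Then Pb = 537 − 1·489 = 48 and Ps = 71/3 + (1/9)·489 = 78.
Government outlay = subsidy × quantity = 30 × 489 = 14670.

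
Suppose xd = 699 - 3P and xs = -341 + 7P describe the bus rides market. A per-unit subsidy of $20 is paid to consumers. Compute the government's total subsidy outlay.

Government cost = $8580

Pre-subsidy: 699 - 3P = -341 + 7P gives P* = 104, x* = 387.
With the rebate, buyers effectively pay Pb = Ps − 20, where Ps is the price sellers receive.
Demand in terms of Ps becomes xd = 699 − 3(Ps − 20) = 759 - 3Ps. Setting this equal to supply: 759 - 3Ps = -341 + 7Ps, so Ps = 110.
Buyers pay Pb = 110 − 20 = 90; x' = -341 + 7·110 = 429.
Government outlay = subsidy × quantity = 20 × 429 = 8580.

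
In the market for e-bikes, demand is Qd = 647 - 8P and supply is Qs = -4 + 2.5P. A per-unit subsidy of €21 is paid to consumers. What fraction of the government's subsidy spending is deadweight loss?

DWL / government spending = 20/191

Pre-subsidy: 647 - 8P = -4 + 2.5P gives P* = 62, Q* = 151.
With the rebate, buyers effectively pay Pb = Ps − 21, where Ps is the price sellers receive.
Demand in terms of Ps becomes Qd = 647 − 8(Ps − 21) = 815 - 8Ps. Setting this equal to supply: 815 - 8Ps = -4 + 2.5Ps, so Ps = 78.
Buyers pay Pb = 78 − 21 = 57; Q' = -4 + 2.5·78 = 191.
ΔCS = ½(151 + 191)(62 − 57) = 855; ΔPS = ½(151 + 191)(78 − 62) = 2736.
Government spending = 21 × 191 = 4011.
DWL = ½ × 21 × (191 − 151) = 420; fraction = 420 / 4011 = 20/191.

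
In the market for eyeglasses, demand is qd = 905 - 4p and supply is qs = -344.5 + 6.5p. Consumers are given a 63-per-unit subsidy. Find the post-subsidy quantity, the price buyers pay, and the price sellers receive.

q' = 585; buyers pay 80; sellers receive 143

Pre-subsidy: 905 - 4p = -344.5 + 6.5p gives p* = 119, q* = 429.
With the rebate, buyers effectively pay pb = ps − 63, where ps is the price sellers receive.
Demand in terms of ps becomes qd = 905 − 4(ps − 63) = 1157 - 4ps. Setting this equal to supply: 1157 - 4ps = -344.5 + 6.5ps, so ps = 143.
Buyers pay pb = 143 − 63 = 80; q' = -344.5 + 6.5·143 = 585.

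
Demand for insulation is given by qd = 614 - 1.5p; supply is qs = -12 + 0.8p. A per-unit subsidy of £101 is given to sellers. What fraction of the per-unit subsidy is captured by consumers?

Consumer share = 8/23

Pre-subsidy: 614 - 1.5p = -12 + 0.8p gives p* = 6260/23, q* = 4732/23.
With the subsidy, sellers receive ps = pb + 101 for each unit, where pb is the price buyers pay.
Supply in terms of pb becomes qs = -12 + 0.8(pb + 101) = 68.8 + 0.8pb. Setting this equal to demand: 614 - 1.5pb = 68.8 + 0.8pb, so pb = 5452/23.
Sellers receive ps = 5452/23 + 101 = 7775/23; q' = 614 − 1.5·(5452/23) = 5944/23.
Buyers' price falls by p* − pb = 6260/23 − 5452/23 = 808/23; sellers' price rises by ps − p* = 7775/23 − 6260/23 = 1515/23.
So consumers capture (808/23)/101 = 8/23 of each unit of subsidy.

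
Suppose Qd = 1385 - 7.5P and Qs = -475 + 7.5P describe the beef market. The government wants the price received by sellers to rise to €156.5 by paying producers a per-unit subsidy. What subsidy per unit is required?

Required subsidy s = €65 per unit

At a seller price of 156.5, quantity supplied is -475 + 7.5·156.5 = 698.75.
Buyers absorb 698.75 only when they pay Pb with 1385 − 7.5·Pb = 698.75, i.e. Pb = 91.5.
s = Ps − Pb = 156.5 − 91.5 = 65.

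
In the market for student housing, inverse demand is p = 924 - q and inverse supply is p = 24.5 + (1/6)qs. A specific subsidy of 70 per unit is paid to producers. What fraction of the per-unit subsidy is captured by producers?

Producer share = 1/7

Pre-subsidy: 924 - q = 24.5 + (1/6)q gives q* = 771 and p* = 153.
With the subsidy, sellers receive ps = pb + 70 for each unit, where pb is the price buyers pay.
On the curves, pb = 924 - q and ps = 24.5 + (1/6)q; the wedge ps − pb = 70 gives 24.5 + (1/6)q − (924 - q) = 70, so q' = 831.
Then pb = 924 − 1·831 = 93 and ps = 24.5 + (1/6)·831 = 163.
Buyers' price falls by p* − pb = 153 − 93 = 60; sellers' price rises by ps − p* = 163 − 153 = 10.
So producers capture 10/70 = 1/7 of each unit of subsidy.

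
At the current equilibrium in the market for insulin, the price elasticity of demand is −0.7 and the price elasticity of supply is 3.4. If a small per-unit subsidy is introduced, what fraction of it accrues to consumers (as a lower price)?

Consumer share = 34/41

For a small subsidy around the equilibrium, the benefit split depends on the relative slopes, which at a point are proportional to the elasticities.
Buyer share = εs/(εs + |εd|) = 3.4/(3.4 + 0.7) = 34/41; seller share = |εd|/(εs + |εd|) = 7/41.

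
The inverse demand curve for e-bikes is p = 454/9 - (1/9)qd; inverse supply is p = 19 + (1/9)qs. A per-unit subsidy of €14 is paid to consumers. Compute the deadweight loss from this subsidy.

Pre-subsidy: 454/9 - (1/9)q = 19 + (1/9)q gives q* = 141.5 and p* = 625/18.
With the rebate, buyers effectively pay pb = ps − 14, where ps is the price sellers receive.
On the curves, pb = 454/9 - (1/9)q and ps = 19 + (1/9)q; the wedge ps − pb = 14 gives 19 + (1/9)q − (454/9 - (1/9)q) = 14, so q' = 204.5.
Then pb = 454/9 − (1/9)·204.5 = 499/18 and ps = 19 + (1/9)·204.5 = 751/18.
The subsidy expands output by 204.5 − 141.5 = 63 past the efficient level; on those units the gap between marginal cost and willingness to pay runs from 0 up to 14.
DWL = ½ × 14 × 63 = 441.

Deadweight loss = €441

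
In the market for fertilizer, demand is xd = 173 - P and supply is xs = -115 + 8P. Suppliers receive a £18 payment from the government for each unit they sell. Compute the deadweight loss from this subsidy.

Pre-subsidy: 173 - P = -115 + 8P gives P* = 32, x* = 141.
With the subsidy, sellers receive Ps = Pb + 18 for each unit, where Pb is the price buyers pay.
Supply in terms of Pb becomes xs = -115 + 8(Pb + 18) = 29 + 8Pb. Setting this equal to demand: 173 - Pb = 29 + 8Pb, so Pb = 16.
Sellers receive Ps = 16 + 18 = 34; x' = 173 − 1·16 = 157.
The subsidy expands output by 157 − 141 = 16 past the efficient level; on those units the gap between marginal cost and willingness to pay runs from 0 up to 18.
DWL = ½ × 18 × 16 = 144.

Deadweight loss = £144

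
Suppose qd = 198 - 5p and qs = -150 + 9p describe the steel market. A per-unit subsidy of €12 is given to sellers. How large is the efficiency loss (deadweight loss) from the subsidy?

Deadweight loss = 1620/7

Pre-subsidy: 198 - 5p = -150 + 9p gives p* = 174/7, q* = 516/7.
With the subsidy, sellers receive ps = pb + 12 for each unit, where pb is the price buyers pay.
Supply in terms of pb becomes qs = -150 + 9(pb + 12) = -42 + 9pb. Setting this equal to demand: 198 - 5pb = -42 + 9pb, so pb = 120/7.
Sellers receive ps = 120/7 + 12 = 204/7; q' = 198 − 5·(120/7) = 786/7.
The subsidy expands output by 786/7 − 516/7 = 270/7 past the efficient level; on those units the gap between marginal cost and willingness to pay runs from 0 up to 12.
DWL = ½ × 12 × 270/7 = 1620/7.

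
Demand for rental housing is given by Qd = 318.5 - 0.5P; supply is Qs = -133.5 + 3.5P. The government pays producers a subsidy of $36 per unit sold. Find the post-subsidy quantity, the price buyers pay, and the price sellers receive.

Pre-subsidy: 318.5 - 0.5P = -133.5 + 3.5P gives P* = 113, Q* = 262.
With the subsidy, sellers receive Ps = Pb + 36 for each unit, where Pb is the price buyers pay.
Supply in terms of Pb becomes Qs = -133.5 + 3.5(Pb + 36) = -7.5 + 3.5Pb. Setting this equal to demand: 318.5 - 0.5Pb = -7.5 + 3.5Pb, so Pb = 81.5.
Sellers receive Ps = 81.5 + 36 = 117.5; Q' = 318.5 − 0.5·81.5 = 277.75.

Q' = 277.75; buyers pay $81.5; sellers receive $117.5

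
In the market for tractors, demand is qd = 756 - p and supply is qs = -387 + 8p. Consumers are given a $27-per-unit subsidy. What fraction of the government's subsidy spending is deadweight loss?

DWL / government spending = 12/653

Pre-subsidy: 756 - p = -387 + 8p gives p* = 127, q* = 629.
With the rebate, buyers effectively pay pb = ps − 27, where ps is the price sellers receive.
Demand in terms of ps becomes qd = 756 − 1(ps − 27) = 783 - ps. Setting this equal to supply: 783 - ps = -387 + 8ps, so ps = 130.
Buyers pay pb = 130 − 27 = 103; q' = -387 + 8·130 = 653.
ΔCS = ½(629 + 653)(127 − 103) = 15384; ΔPS = ½(629 + 653)(130 − 127) = 1923.
Government spending = 27 × 653 = 17631.
DWL = ½ × 27 × (653 − 629) = 324; fraction = 324 / 17631 = 12/653.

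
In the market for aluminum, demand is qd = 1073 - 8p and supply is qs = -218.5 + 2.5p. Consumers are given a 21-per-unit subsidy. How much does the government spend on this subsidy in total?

Government cost = 2709

Pre-subsidy: 1073 - 8p = -218.5 + 2.5p gives p* = 123, q* = 89.
With the rebate, buyers effectively pay pb = ps − 21, where ps is the price sellers receive.
Demand in terms of ps becomes qd = 1073 − 8(ps − 21) = 1241 - 8ps. Setting this equal to supply: 1241 - 8ps = -218.5 + 2.5ps, so ps = 139.
Buyers pay pb = 139 − 21 = 118; q' = -218.5 + 2.5·139 = 129.
Government outlay = subsidy × quantity = 21 × 129 = 2709.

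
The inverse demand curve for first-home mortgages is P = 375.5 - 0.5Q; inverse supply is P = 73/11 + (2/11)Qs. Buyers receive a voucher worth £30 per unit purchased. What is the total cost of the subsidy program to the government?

Pre-subsidy: 375.5 - 0.5Q = 73/11 + (2/11)Q gives Q* = 541 and P* = 105.
With the rebate, buyers effectively pay Pb = Ps − 30, where Ps is the price sellers receive.
On the curves, Pb = 375.5 - 0.5Q and Ps = 73/11 + (2/11)Q; the wedge Ps − Pb = 30 gives 73/11 + (2/11)Q − (375.5 - 0.5Q) = 30, so Q' = 585.
Then Pb = 375.5 − 0.5·585 = 83 and Ps = 73/11 + (2/11)·585 = 113.
Government outlay = subsidy × quantity = 30 × 585 = 17550.

Government cost = £17550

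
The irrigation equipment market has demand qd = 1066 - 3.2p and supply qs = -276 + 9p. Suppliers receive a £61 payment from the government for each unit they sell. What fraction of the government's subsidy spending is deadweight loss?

DWL / government spending = 12/143

Pre-subsidy: 1066 - 3.2p = -276 + 9p gives p* = 110, q* = 714.
With the subsidy, sellers receive ps = pb + 61 for each unit, where pb is the price buyers pay.
Supply in terms of pb becomes qs = -276 + 9(pb + 61) = 273 + 9pb. Setting this equal to demand: 1066 - 3.2pb = 273 + 9pb, so pb = 65.
Sellers receive ps = 65 + 61 = 126; q' = 1066 − 3.2·65 = 858.
ΔCS = ½(714 + 858)(110 − 65) = 35370; ΔPS = ½(714 + 858)(126 − 110) = 12576.
Government spending = 61 × 858 = 52338.
DWL = ½ × 61 × (858 − 714) = 4392; fraction = 4392 / 52338 = 12/143.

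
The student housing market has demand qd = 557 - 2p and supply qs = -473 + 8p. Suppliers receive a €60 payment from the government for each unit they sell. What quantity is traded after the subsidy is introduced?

q' = 447

Pre-subsidy: 557 - 2p = -473 + 8p gives p* = 103, q* = 351.
With the subsidy, sellers receive ps = pb + 60 for each unit, where pb is the price buyers pay.
Supply in terms of pb becomes qs = -473 + 8(pb + 60) = 7 + 8pb. Setting this equal to demand: 557 - 2pb = 7 + 8pb, so pb = 55.
Sellers receive ps = 55 + 60 = 115; q' = 557 − 2·55 = 447.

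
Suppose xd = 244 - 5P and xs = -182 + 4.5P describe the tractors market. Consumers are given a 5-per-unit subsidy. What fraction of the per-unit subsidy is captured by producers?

Pre-subsidy: 244 - 5P = -182 + 4.5P gives P* = 852/19, x* = 376/19.
With the rebate, buyers effectively pay Pb = Ps − 5, where Ps is the price sellers receive.
Demand in terms of Ps becomes xd = 244 − 5(Ps − 5) = 269 - 5Ps. Setting this equal to supply: 269 - 5Ps = -182 + 4.5Ps, so Ps = 902/19.
Buyers pay Pb = 902/19 − 5 = 807/19; x' = -182 + 4.5·(902/19) = 601/19.
Buyers' price falls by P* − Pb = 852/19 − 807/19 = 45/19; sellers' price rises by Ps − P* = 902/19 − 852/19 = 50/19.
So producers capture (50/19)/5 = 10/19 of each unit of subsidy.

Producer share = 10/19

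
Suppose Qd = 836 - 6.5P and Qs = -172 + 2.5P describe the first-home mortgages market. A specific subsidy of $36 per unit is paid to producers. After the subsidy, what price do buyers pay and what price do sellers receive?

Pre-subsidy: 836 - 6.5P = -172 + 2.5P gives P* = 112, Q* = 108.
With the subsidy, sellers receive Ps = Pb + 36 for each unit, where Pb is the price buyers pay.
Supply in terms of Pb becomes Qs = -172 + 2.5(Pb + 36) = -82 + 2.5Pb. Setting this equal to demand: 836 - 6.5Pb = -82 + 2.5Pb, so Pb = 102.
Sellers receive Ps = 102 + 36 = 138; Q' = 836 − 6.5·102 = 173.

Buyers pay $102; sellers receive $138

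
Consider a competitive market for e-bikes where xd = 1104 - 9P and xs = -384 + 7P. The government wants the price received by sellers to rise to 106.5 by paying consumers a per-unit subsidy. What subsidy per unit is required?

At a seller price of 106.5, quantity supplied is -384 + 7·106.5 = 361.5.
Buyers absorb 361.5 only when they pay Pb with 1104 − 9·Pb = 361.5, i.e. Pb = 82.5.
s = Ps − Pb = 106.5 − 82.5 = 24.

Required subsidy s = 24 per unit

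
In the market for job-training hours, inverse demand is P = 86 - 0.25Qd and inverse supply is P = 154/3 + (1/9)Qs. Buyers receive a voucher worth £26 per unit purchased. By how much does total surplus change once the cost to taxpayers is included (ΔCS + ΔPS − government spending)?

Net change in total surplus = -£936

Pre-subsidy: 86 - 0.25Q = 154/3 + (1/9)Q gives Q* = 96 and P* = 62.
With the rebate, buyers effectively pay Pb = Ps − 26, where Ps is the price sellers receive.
On the curves, Pb = 86 - 0.25Q and Ps = 154/3 + (1/9)Q; the wedge Ps − Pb = 26 gives 154/3 + (1/9)Q − (86 - 0.25Q) = 26, so Q' = 168.
Then Pb = 86 − 0.25·168 = 44 and Ps = 154/3 + (1/9)·168 = 70.
ΔCS = ½(96 + 168)(62 − 44) = 2376; ΔPS = ½(96 + 168)(70 − 62) = 1056.
Government spending = 26 × 168 = 4368.
Net change = 2376 + 1056 − 4368 = -936. The loss equals the DWL triangle ½·26·72.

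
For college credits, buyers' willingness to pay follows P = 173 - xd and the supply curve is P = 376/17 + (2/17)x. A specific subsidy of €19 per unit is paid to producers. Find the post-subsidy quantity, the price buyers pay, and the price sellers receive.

Pre-subsidy: 173 - x = 376/17 + (2/17)x gives x* = 135 and P* = 38.
With the subsidy, sellers receive Ps = Pb + 19 for each unit, where Pb is the price buyers pay.
On the curves, Pb = 173 - x and Ps = 376/17 + (2/17)x; the wedge Ps − Pb = 19 gives 376/17 + (2/17)x − (173 - x) = 19, so x' = 152.
Then Pb = 173 − 1·152 = 21 and Ps = 376/17 + (2/17)·152 = 40.

x' = 152; buyers pay €21; sellers receive €40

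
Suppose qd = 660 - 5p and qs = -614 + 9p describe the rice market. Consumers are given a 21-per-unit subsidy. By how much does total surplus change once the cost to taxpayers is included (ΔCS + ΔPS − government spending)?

Net change in total surplus = -708.75

Pre-subsidy: 660 - 5p = -614 + 9p gives p* = 91, q* = 205.
With the rebate, buyers effectively pay pb = ps − 21, where ps is the price sellers receive.
Demand in terms of ps becomes qd = 660 − 5(ps − 21) = 765 - 5ps. Setting this equal to supply: 765 - 5ps = -614 + 9ps, so ps = 98.5.
Buyers pay pb = 98.5 − 21 = 77.5; q' = -614 + 9·98.5 = 272.5.
ΔCS = ½(205 + 272.5)(91 − 77.5) = 3223.125; ΔPS = ½(205 + 272.5)(98.5 − 91) = 1790.625.
Government spending = 21 × 272.5 = 5722.5.
Net change = 3223.125 + 1790.625 − 5722.5 = -708.75. The loss equals the DWL triangle ½·21·67.5.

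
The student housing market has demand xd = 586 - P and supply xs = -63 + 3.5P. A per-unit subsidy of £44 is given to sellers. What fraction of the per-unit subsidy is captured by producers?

Producer share = 2/9

Pre-subsidy: 586 - P = -63 + 3.5P gives P* = 1298/9, x* = 3976/9.
With the subsidy, sellers receive Ps = Pb + 44 for each unit, where Pb is the price buyers pay.
Supply in terms of Pb becomes xs = -63 + 3.5(Pb + 44) = 91 + 3.5Pb. Setting this equal to demand: 586 - Pb = 91 + 3.5Pb, so Pb = 110.
Sellers receive Ps = 110 + 44 = 154; x' = 586 − 1·110 = 476.
Buyers' price falls by P* − Pb = 1298/9 − 110 = 308/9; sellers' price rises by Ps − P* = 154 − 1298/9 = 88/9.
So producers capture (88/9)/44 = 2/9 of each unit of subsidy.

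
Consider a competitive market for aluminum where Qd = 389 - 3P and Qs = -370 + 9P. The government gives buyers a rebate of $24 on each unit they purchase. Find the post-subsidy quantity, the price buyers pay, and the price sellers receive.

Pre-subsidy: 389 - 3P = -370 + 9P gives P* = 63.25, Q* = 199.25.
With the rebate, buyers effectively pay Pb = Ps − 24, where Ps is the price sellers receive.
Demand in terms of Ps becomes Qd = 389 − 3(Ps − 24) = 461 - 3Ps. Setting this equal to supply: 461 - 3Ps = -370 + 9Ps, so Ps = 69.25.
Buyers pay Pb = 69.25 − 24 = 45.25; Q' = -370 + 9·69.25 = 253.25.

Q' = 253.25; buyers pay $45.25; sellers receive $69.25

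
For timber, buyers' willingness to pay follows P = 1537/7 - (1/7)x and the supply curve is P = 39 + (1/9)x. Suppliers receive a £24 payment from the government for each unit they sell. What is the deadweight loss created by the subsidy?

Deadweight loss = £1134

Pre-subsidy: 1537/7 - (1/7)x = 39 + (1/9)x gives x* = 711 and P* = 118.
With the subsidy, sellers receive Ps = Pb + 24 for each unit, where Pb is the price buyers pay.
On the curves, Pb = 1537/7 - (1/7)x and Ps = 39 + (1/9)x; the wedge Ps − Pb = 24 gives 39 + (1/9)x − (1537/7 - (1/7)x) = 24, so x' = 805.5.
Then Pb = 1537/7 − (1/7)·805.5 = 104.5 and Ps = 39 + (1/9)·805.5 = 128.5.
The subsidy expands output by 805.5 − 711 = 94.5 past the efficient level; on those units the gap between marginal cost and willingness to pay runs from 0 up to 24.
DWL = ½ × 24 × 94.5 = 1134.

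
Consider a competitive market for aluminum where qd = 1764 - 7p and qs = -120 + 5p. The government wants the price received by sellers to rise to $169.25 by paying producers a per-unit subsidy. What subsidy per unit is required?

At a seller price of 169.25, quantity supplied is -120 + 5·169.25 = 726.25.
Buyers absorb 726.25 only when they pay pb with 1764 − 7·pb = 726.25, i.e. pb = 148.25.
s = ps − pb = 169.25 − 148.25 = 21.

Required subsidy s = $21 per unit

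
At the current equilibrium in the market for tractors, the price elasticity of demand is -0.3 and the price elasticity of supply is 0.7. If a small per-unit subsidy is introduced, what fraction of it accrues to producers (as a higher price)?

Producer share = 0.3

For a small subsidy around the equilibrium, the benefit split depends on the relative slopes, which at a point are proportional to the elasticities.
Buyer share = εs/(εs + |εd|) = 0.7/(0.7 + 0.3) = 0.7; seller share = |εd|/(εs + |εd|) = 0.3.
So producers capture 0.3 of the subsidy.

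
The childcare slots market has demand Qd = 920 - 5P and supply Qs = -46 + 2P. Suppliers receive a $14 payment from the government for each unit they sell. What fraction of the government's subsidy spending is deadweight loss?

DWL / government spending = 0.04

Pre-subsidy: 920 - 5P = -46 + 2P gives P* = 138, Q* = 230.
With the subsidy, sellers receive Ps = Pb + 14 for each unit, where Pb is the price buyers pay.
Supply in terms of Pb becomes Qs = -46 + 2(Pb + 14) = -18 + 2Pb. Setting this equal to demand: 920 - 5Pb = -18 + 2Pb, so Pb = 134.
Sellers receive Ps = 134 + 14 = 148; Q' = 920 − 5·134 = 250.
ΔCS = ½(230 + 250)(138 − 134) = 960; ΔPS = ½(230 + 250)(148 − 138) = 2400.
Government spending = 14 × 250 = 3500.
DWL = ½ × 14 × (250 − 230) = 140; fraction = 140 / 3500 = 0.04.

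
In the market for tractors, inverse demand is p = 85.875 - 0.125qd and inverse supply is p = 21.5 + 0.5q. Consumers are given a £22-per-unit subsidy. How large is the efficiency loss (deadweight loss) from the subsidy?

Pre-subsidy: 85.875 - 0.125q = 21.5 + 0.5q gives q* = 103 and p* = 73.
With the rebate, buyers effectively pay pb = ps − 22, where ps is the price sellers receive.
On the curves, pb = 85.875 - 0.125q and ps = 21.5 + 0.5q; the wedge ps − pb = 22 gives 21.5 + 0.5q − (85.875 - 0.125q) = 22, so q' = 138.2.
Then pb = 85.875 − 0.125·138.2 = 68.6 and ps = 21.5 + 0.5·138.2 = 90.6.
The subsidy expands output by 138.2 − 103 = 35.2 past the efficient level; on those units the gap between marginal cost and willingness to pay runs from 0 up to 22.
DWL = ½ × 22 × 35.2 = 387.2.

Deadweight loss = £387.2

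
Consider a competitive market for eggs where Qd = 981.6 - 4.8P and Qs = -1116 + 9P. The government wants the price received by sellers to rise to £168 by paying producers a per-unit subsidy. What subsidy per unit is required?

Required subsidy s = £46 per unit

At a seller price of 168, quantity supplied is -1116 + 9·168 = 396.
Buyers absorb 396 only when they pay Pb with 981.6 − 4.8·Pb = 396, i.e. Pb = 122.
s = Ps − Pb = 168 − 122 = 46.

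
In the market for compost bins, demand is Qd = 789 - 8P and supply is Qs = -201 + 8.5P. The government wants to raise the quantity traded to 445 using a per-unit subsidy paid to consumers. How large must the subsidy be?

Required subsidy s = 33 per unit

At Q = 445, invert demand for the buyer price: Pb = (789 − 445)/8 = 43; invert supply for the seller price: Ps = (445 − (-201))/8.5 = 76.
The subsidy must fill the gap: s = Ps − Pb = 76 − 43 = 33.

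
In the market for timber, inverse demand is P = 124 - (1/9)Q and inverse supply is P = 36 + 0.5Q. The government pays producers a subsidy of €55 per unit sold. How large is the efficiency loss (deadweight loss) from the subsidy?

Pre-subsidy: 124 - (1/9)Q = 36 + 0.5Q gives Q* = 144 and P* = 108.
With the subsidy, sellers receive Ps = Pb + 55 for each unit, where Pb is the price buyers pay.
On the curves, Pb = 124 - (1/9)Q and Ps = 36 + 0.5Q; the wedge Ps − Pb = 55 gives 36 + 0.5Q − (124 - (1/9)Q) = 55, so Q' = 234.
Then Pb = 124 − (1/9)·234 = 98 and Ps = 36 + 0.5·234 = 153.
The subsidy expands output by 234 − 144 = 90 past the efficient level; on those units the gap between marginal cost and willingness to pay runs from 0 up to 55.
DWL = ½ × 55 × 90 = 2475.

Deadweight loss = €2475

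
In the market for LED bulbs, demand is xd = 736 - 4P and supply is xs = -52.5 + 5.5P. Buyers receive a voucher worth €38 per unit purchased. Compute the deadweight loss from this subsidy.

Deadweight loss = €1672

Pre-subsidy: 736 - 4P = -52.5 + 5.5P gives P* = 83, x* = 404.
With the rebate, buyers effectively pay Pb = Ps − 38, where Ps is the price sellers receive.
Demand in terms of Ps becomes xd = 736 − 4(Ps − 38) = 888 - 4Ps. Setting this equal to supply: 888 - 4Ps = -52.5 + 5.5Ps, so Ps = 99.
Buyers pay Pb = 99 − 38 = 61; x' = -52.5 + 5.5·99 = 492.
The subsidy expands output by 492 − 404 = 88 past the efficient level; on those units the gap between marginal cost and willingness to pay runs from 0 up to 38.
DWL = ½ × 38 × 88 = 1672.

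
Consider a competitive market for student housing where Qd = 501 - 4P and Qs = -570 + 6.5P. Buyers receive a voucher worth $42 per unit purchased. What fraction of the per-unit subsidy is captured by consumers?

Pre-subsidy: 501 - 4P = -570 + 6.5P gives P* = 102, Q* = 93.
With the rebate, buyers effectively pay Pb = Ps − 42, where Ps is the price sellers receive.
Demand in terms of Ps becomes Qd = 501 − 4(Ps − 42) = 669 - 4Ps. Setting this equal to supply: 669 - 4Ps = -570 + 6.5Ps, so Ps = 118.
Buyers pay Pb = 118 − 42 = 76; Q' = -570 + 6.5·118 = 197.
Buyers' price falls by P* − Pb = 102 − 76 = 26; sellers' price rises by Ps − P* = 118 − 102 = 16.
So consumers capture 26/42 = 13/21 of each unit of subsidy.

Consumer share = 13/21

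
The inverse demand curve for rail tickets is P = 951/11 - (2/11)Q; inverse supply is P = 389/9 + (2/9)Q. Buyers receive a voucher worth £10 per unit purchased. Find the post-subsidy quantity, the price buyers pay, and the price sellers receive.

Q' = 131.75; buyers pay £62.5; sellers receive £72.5

Pre-subsidy: 951/11 - (2/11)Q = 389/9 + (2/9)Q gives Q* = 107 and P* = 67.
With the rebate, buyers effectively pay Pb = Ps − 10, where Ps is the price sellers receive.
On the curves, Pb = 951/11 - (2/11)Q and Ps = 389/9 + (2/9)Q; the wedge Ps − Pb = 10 gives 389/9 + (2/9)Q − (951/11 - (2/11)Q) = 10, so Q' = 131.75.
Then Pb = 951/11 − (2/11)·131.75 = 62.5 and Ps = 389/9 + (2/9)·131.75 = 72.5.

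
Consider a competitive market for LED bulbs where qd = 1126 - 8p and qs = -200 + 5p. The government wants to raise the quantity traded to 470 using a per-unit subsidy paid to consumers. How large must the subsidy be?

Required subsidy s = 52 per unit

At q = 470, invert demand for the buyer price: pb = (1126 − 470)/8 = 82; invert supply for the seller price: ps = (470 − (-200))/5 = 134.
The subsidy must fill the gap: s = ps − pb = 134 − 82 = 52.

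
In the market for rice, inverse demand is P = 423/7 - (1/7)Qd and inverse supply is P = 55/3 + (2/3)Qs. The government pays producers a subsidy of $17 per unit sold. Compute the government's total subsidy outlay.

Pre-subsidy: 423/7 - (1/7)Q = 55/3 + (2/3)Q gives Q* = 52 and P* = 53.
With the subsidy, sellers receive Ps = Pb + 17 for each unit, where Pb is the price buyers pay.
On the curves, Pb = 423/7 - (1/7)Q and Ps = 55/3 + (2/3)Q; the wedge Ps − Pb = 17 gives 55/3 + (2/3)Q − (423/7 - (1/7)Q) = 17, so Q' = 73.
Then Pb = 423/7 − (1/7)·73 = 50 and Ps = 55/3 + (2/3)·73 = 67.
Government outlay = subsidy × quantity = 17 × 73 = 1241.

Government cost = $1241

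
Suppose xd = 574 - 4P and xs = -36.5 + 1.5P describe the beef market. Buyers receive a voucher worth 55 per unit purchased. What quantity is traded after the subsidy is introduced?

x' = 190

Pre-subsidy: 574 - 4P = -36.5 + 1.5P gives P* = 111, x* = 130.
With the rebate, buyers effectively pay Pb = Ps − 55, where Ps is the price sellers receive.
Demand in terms of Ps becomes xd = 574 − 4(Ps − 55) = 794 - 4Ps. Setting this equal to supply: 794 - 4Ps = -36.5 + 1.5Ps, so Ps = 151.
Buyers pay Pb = 151 − 55 = 96; x' = -36.5 + 1.5·151 = 190.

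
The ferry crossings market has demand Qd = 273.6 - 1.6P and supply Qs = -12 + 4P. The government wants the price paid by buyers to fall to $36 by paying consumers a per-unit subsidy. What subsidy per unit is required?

At a buyer price of 36, quantity demanded is 273.6 − 1.6·36 = 216.
Sellers supply 216 only when they receive Ps with -12 + 4·Ps = 216, i.e. Ps = 57.
s = Ps − Pb = 57 − 36 = 21.

Required subsidy s = $21 per unit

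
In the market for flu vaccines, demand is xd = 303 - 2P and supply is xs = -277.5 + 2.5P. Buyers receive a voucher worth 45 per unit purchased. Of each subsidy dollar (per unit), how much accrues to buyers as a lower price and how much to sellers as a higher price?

Buyers gain 25 per unit; sellers gain 20 per unit

Pre-subsidy: 303 - 2P = -277.5 + 2.5P gives P* = 129, x* = 45.
With the rebate, buyers effectively pay Pb = Ps − 45, where Ps is the price sellers receive.
Demand in terms of Ps becomes xd = 303 − 2(Ps − 45) = 393 - 2Ps. Setting this equal to supply: 393 - 2Ps = -277.5 + 2.5Ps, so Ps = 149.
Buyers pay Pb = 149 − 45 = 104; x' = -277.5 + 2.5·149 = 95.
Buyers' price falls by P* − Pb = 129 − 104 = 25; sellers' price rises by Ps − P* = 149 − 129 = 20.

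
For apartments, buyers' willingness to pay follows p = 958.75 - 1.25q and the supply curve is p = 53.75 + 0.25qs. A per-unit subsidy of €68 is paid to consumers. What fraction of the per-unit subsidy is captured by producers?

Pre-subsidy: 958.75 - 1.25q = 53.75 + 0.25q gives q* = 1810/3 and p* = 2455/12.
With the rebate, buyers effectively pay pb = ps − 68, where ps is the price sellers receive.
On the curves, pb = 958.75 - 1.25q and ps = 53.75 + 0.25q; the wedge ps − pb = 68 gives 53.75 + 0.25q − (958.75 - 1.25q) = 68, so q' = 1946/3.
Then pb = 958.75 − 1.25·(1946/3) = 1775/12 and ps = 53.75 + 0.25·(1946/3) = 2591/12.
Buyers' price falls by p* − pb = 2455/12 − 1775/12 = 170/3; sellers' price rises by ps − p* = 2591/12 − 2455/12 = 34/3.
So producers capture (34/3)/68 = 1/6 of each unit of subsidy.

Producer share = 1/6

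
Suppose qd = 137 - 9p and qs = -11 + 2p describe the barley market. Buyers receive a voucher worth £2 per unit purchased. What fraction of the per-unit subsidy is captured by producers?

Pre-subsidy: 137 - 9p = -11 + 2p gives p* = 148/11, q* = 175/11.
With the rebate, buyers effectively pay pb = ps − 2, where ps is the price sellers receive.
Demand in terms of ps becomes qd = 137 − 9(ps − 2) = 155 - 9ps. Setting this equal to supply: 155 - 9ps = -11 + 2ps, so ps = 166/11.
Buyers pay pb = 166/11 − 2 = 144/11; q' = -11 + 2·(166/11) = 211/11.
Buyers' price falls by p* − pb = 148/11 − 144/11 = 4/11; sellers' price rises by ps − p* = 166/11 − 148/11 = 18/11.
So producers capture (18/11)/2 = 9/11 of each unit of subsidy.

Producer share = 9/11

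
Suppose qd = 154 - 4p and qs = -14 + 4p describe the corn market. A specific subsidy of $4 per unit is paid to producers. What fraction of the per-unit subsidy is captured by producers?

Producer share = 0.5

Pre-subsidy: 154 - 4p = -14 + 4p gives p* = 21, q* = 70.
With the subsidy, sellers receive ps = pb + 4 for each unit, where pb is the price buyers pay.
Supply in terms of pb becomes qs = -14 + 4(pb + 4) = 2 + 4pb. Setting this equal to demand: 154 - 4pb = 2 + 4pb, so pb = 19.
Sellers receive ps = 19 + 4 = 23; q' = 154 − 4·19 = 78.
Buyers' price falls by p* − pb = 21 − 19 = 2; sellers' price rises by ps − p* = 23 − 21 = 2.
So producers capture 2/4 = 0.5 of each unit of subsidy.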